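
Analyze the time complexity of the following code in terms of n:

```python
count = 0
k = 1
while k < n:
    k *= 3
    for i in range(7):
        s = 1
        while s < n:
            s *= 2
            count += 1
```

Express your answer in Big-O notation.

Each loop level contributes: log n × 1 × log n. Multiplying the contributions gives O(log² n).

Answer: O(log² n)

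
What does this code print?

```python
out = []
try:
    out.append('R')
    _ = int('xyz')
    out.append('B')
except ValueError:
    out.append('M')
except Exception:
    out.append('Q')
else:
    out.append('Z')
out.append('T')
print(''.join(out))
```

Execution trace: 'R' (try body) → 'M' (except ValueError) → 'T' (after the try/except). Output: RMT

Answer: RMT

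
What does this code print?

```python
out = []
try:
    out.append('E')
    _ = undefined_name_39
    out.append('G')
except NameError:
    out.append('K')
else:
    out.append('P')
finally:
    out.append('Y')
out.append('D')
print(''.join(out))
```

Execution trace: 'E' (try body) → 'K' (except NameError) → 'Y' (finally) → 'D' (after the try/except). Output: EKYD

Answer: EKYD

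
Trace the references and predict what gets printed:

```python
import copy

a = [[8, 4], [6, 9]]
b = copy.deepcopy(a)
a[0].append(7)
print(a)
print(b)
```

Key concept: deep copy is fully independent.
Step by step:
`a = [[8, 4], [6, 9]]` → a = [[8, 4], [6, 9]]
`b = copy.deepcopy(a)` → b = [[8, 4], [6, 9]]
`a[0].append(7)` → a = [[8, 4, 7], [6, 9]]
`print(a)` → prints [[8, 4, 7], [6, 9]]
`print(b)` → prints [[8, 4], [6, 9]]

Answer:
[[8, 4, 7], [6, 9]]
[[8, 4], [6, 9]]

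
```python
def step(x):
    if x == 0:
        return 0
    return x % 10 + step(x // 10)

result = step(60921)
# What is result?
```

Sum of digits of 60921: 1 + 2 + 9 + 0 + 6 = 18

Answer: 18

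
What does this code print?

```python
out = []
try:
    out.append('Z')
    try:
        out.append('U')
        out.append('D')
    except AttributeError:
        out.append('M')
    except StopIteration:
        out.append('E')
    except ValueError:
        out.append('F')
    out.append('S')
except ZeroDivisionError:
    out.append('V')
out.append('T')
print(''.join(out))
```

Execution trace: 'Z' (try body) → 'U' (inner try body) → 'D' (inner try body, no exception) → 'S' (try body, no exception) → 'T' (after the try/except). Output: ZUDST

Answer: ZUDST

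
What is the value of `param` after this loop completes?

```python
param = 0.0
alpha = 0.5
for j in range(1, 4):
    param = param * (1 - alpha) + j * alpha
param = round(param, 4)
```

Moving average with lr=0.5
`param` takes the values: 0.0 → 0.5 → 1.25 → 2.125

Answer: 2.125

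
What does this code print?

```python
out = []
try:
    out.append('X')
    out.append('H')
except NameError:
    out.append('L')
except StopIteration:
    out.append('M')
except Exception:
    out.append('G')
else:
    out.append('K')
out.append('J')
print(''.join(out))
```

Execution trace: 'X' (try body) → 'H' (try body, no exception) → 'K' (else) → 'J' (after the try/except). Output: XHKJ

Answer: XHKJ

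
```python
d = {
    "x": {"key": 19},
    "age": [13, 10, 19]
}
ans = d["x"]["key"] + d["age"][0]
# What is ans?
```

Trace:
`d = { ...` → d = {'x': {'key': 19}, 'age': [13, 10, 19]}
`ans = d["x"]["key"] + d["age"][0]` → ans = 32
So ans = 32

Answer: 32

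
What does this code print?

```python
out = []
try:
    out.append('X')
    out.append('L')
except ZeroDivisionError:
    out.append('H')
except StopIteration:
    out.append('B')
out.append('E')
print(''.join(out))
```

Execution trace: 'X' (try body) → 'L' (try body, no exception) → 'E' (after the try/except). Output: XLE

Answer: XLE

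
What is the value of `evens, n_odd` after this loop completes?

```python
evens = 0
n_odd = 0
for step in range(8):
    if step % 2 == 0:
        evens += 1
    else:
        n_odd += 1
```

Count evens and odds in range(8)
`evens, n_odd` takes the values: (0, 0) → (1, 0) → (1, 1) → (2, 1) → (2, 2) → (3, 2) → (3, 3) → (4, 3) → (4, 4)

Answer: 4, 4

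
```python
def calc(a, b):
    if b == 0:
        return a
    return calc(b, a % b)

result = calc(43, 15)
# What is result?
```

calc(43, 15) -> calc(15, 13) -> calc(13, 2) -> calc(2, 1) -> calc(1, 0) -> 1

Answer: 1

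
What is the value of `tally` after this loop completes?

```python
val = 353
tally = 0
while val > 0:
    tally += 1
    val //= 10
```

Count digits by repeated division by 10
`tally` takes the values: 0 → 1 → 2 → 3

Answer: 3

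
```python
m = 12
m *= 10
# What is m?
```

Trace:
`m = 12` → m = 12
`m *= 10` → m = 120
So m = 120

Answer: 120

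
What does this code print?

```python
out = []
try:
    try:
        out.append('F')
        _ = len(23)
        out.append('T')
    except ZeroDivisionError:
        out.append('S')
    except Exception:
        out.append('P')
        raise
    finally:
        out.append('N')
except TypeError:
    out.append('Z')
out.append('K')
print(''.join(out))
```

Execution trace: 'F' (inner try body) → 'P' (inner except Exception) → 'N' (inner finally) → 'Z' (outer except TypeError) → 'K' (after the try/except). Output: FPNZK

Answer: FPNZK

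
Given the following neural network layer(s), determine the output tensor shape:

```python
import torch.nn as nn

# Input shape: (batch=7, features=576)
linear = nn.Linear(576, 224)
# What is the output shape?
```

Input: (7, 576) -> Output: (7, 224)

Answer: (7, 224)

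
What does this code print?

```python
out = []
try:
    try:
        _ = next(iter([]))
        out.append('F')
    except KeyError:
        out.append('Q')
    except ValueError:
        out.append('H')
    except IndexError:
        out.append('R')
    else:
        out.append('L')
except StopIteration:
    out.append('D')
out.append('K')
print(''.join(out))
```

Execution trace: 'D' (outer except StopIteration) → 'K' (after the try/except). Output: DK

Answer: DK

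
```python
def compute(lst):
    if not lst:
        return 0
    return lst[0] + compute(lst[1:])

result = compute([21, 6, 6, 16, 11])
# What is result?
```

21 + 6 + 6 + 16 + 11 + 0 = 60

Answer: 60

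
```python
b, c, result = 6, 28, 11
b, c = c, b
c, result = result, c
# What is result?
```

Trace:
`b, c, result = 6, 28, 11` → b = 6; c = 28; result = 11
`b, c = c, b` → b = 28; c = 6
`c, result = result, c` → c = 11; result = 6
So result = 6

Answer: 6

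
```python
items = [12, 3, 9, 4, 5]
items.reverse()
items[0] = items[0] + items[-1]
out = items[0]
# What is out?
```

Trace:
`items = [12, 3, 9, 4, 5]` → items = [12, 3, 9, 4, 5]
`items.reverse()` → items = [5, 4, 9, 3, 12]
`items[0] = items[0] + items[-1]` → items = [17, 4, 9, 3, 12]
`out = items[0]` → out = 17
So out = 17

Answer: 17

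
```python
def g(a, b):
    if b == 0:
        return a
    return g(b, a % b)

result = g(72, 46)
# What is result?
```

g(72, 46) -> g(46, 26) -> g(26, 20) -> g(20, 6) -> g(6, 2) -> g(2, 0) -> 2

Answer: 2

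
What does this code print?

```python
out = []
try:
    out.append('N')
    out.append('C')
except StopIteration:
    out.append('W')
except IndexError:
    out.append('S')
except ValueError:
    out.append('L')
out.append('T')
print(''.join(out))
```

Execution trace: 'N' (try body) → 'C' (try body, no exception) → 'T' (after the try/except). Output: NCT

Answer: NCT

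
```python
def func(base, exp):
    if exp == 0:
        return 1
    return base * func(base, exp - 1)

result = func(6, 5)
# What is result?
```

func(6, 5) = 6 * 6 * 6 * 6 * 6 = 7776

Answer: 7776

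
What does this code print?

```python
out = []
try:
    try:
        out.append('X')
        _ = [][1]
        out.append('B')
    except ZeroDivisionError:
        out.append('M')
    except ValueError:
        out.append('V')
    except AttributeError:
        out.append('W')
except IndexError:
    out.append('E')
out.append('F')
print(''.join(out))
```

Execution trace: 'X' (try body) → 'E' (outer except IndexError) → 'F' (after the try/except). Output: XEF

Answer: XEF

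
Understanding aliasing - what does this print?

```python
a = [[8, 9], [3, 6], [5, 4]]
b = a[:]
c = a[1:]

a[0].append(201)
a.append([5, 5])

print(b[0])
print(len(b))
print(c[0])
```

Key concept: slice with nested mutation.
Step by step:
`a = [[8, 9], [3, 6], [5, 4]]` → a = [[8, 9], [3, 6], [5, 4]]
`b = a[:]` → b = [[8, 9], [3, 6], [5, 4]]
`c = a[1:]` → c = [[3, 6], [5, 4]]
`a[0].append(201)` → a = [[8, 9, 201], [3, 6], [5, 4]]; b = [[8, 9, 201], [3, 6], [5, 4]]
`a.append([5, 5])` → a = [[8, 9, 201], [3, 6], [5, 4], [5, 5]]
`print(b[0])` → prints [8, 9, 201]
`print(len(b))` → prints 3
`print(c[0])` → prints [3, 6]

Answer:
[8, 9, 201]
3
[3, 6]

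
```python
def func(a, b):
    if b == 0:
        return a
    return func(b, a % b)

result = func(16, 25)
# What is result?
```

func(16, 25) -> func(25, 16) -> func(16, 9) -> func(9, 7) -> func(7, 2) -> func(2, 1) -> func(1, 0) -> 1

Answer: 1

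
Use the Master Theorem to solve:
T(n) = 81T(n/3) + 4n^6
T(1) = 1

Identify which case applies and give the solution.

a=81, b=3, f(n)=4n^6. log_3(81) = 4. Since c=6 > 4 and the regularity condition holds (81(n/3)^6 = (81/3^6)n^6 with 81/3^6 < 1), Case 3 applies: T(n) = Θ(f(n)) = O(n^6).

Answer: O(n^6) - Case 3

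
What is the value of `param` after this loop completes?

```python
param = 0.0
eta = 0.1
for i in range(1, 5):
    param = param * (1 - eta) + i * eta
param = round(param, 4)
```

Moving average with lr=0.1
`param` takes the values: 0.0 → 0.1 → 0.29 → 0.561 → 0.9049

Answer: 0.9049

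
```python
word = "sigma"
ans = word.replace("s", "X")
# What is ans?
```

Trace:
`word = "sigma"` → word = 'sigma'
`ans = word.replace("s", "X")` → ans = 'Xigma'
So ans = 'Xigma'

Answer: 'Xigma'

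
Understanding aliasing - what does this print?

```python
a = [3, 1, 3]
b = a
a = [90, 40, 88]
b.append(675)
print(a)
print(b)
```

Key concept: rebinding vs mutation: a is rebound to a new list, b still points at the original.
Step by step:
`a = [3, 1, 3]` → a = [3, 1, 3]
`b = a` → b = [3, 1, 3] (same object as a)
`a = [90, 40, 88]` → a = [90, 40, 88]
`b.append(675)` → b = [3, 1, 3, 675]
`print(a)` → prints [90, 40, 88]
`print(b)` → prints [3, 1, 3, 675]

Answer:
[90, 40, 88]
[3, 1, 3, 675]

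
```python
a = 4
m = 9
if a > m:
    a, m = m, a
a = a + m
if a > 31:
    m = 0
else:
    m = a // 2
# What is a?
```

Trace:
`a = 4` → a = 4
`m = 9` → m = 9
`if a > m: ...` → a > m is False → no variable changes
`a = a + m` → a = 13
`if a > 31: ...` → a > 31 is False, take else branch → m = 6
So a = 13

Answer: 13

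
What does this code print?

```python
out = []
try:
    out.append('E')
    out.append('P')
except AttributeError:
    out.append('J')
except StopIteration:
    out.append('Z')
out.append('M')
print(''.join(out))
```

Execution trace: 'E' (try body) → 'P' (try body, no exception) → 'M' (after the try/except). Output: EPM

Answer: EPM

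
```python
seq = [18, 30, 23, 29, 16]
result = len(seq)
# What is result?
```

Trace:
`seq = [18, 30, 23, 29, 16]` → seq = [18, 30, 23, 29, 16]
`result = len(seq)` → result = 5
So result = 5

Answer: 5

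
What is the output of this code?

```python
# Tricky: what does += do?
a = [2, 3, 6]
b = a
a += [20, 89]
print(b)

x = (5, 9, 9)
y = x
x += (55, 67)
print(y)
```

Key concept: += behavior differs for mutable vs immutable.
Step by step:
`a = [2, 3, 6]` → a = [2, 3, 6]
`b = a` → b = [2, 3, 6] (same object as a)
`a += [20, 89]` → a = [2, 3, 6, 20, 89] (same object as b); b = [2, 3, 6, 20, 89] (same object as a)
`print(b)` → prints [2, 3, 6, 20, 89]
`x = (5, 9, 9)` → x = (5, 9, 9)
`y = x` → y = (5, 9, 9)
`x += (55, 67)` → x = (5, 9, 9, 55, 67)
`print(y)` → prints (5, 9, 9)

Answer:
[2, 3, 6, 20, 89]
(5, 9, 9)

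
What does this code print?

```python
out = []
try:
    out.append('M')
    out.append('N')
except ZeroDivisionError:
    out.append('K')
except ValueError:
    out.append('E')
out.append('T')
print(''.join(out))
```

Execution trace: 'M' (try body) → 'N' (try body, no exception) → 'T' (after the try/except). Output: MNT

Answer: MNT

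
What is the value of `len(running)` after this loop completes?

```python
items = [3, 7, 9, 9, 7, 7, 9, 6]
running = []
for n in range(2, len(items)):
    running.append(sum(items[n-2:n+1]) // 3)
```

Number of 3-element averages
`running` takes the values: [] → [6] → [6, 8] → [6, 8, 8] → [6, 8, 8, 7] → [6, 8, 8, 7, 7] → [6, 8, 8, 7, 7, 7]
So `len(running)` = 6

Answer: 6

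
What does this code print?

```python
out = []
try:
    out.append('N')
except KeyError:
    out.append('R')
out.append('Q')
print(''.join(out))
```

Execution trace: 'N' (try body, no exception) → 'Q' (after the try/except). Output: NQ

Answer: NQ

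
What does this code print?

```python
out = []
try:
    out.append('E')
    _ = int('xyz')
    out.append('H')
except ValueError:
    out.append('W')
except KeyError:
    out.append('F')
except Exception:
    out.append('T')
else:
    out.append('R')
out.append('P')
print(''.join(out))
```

Execution trace: 'E' (try body) → 'W' (except ValueError) → 'P' (after the try/except). Output: EWP

Answer: EWP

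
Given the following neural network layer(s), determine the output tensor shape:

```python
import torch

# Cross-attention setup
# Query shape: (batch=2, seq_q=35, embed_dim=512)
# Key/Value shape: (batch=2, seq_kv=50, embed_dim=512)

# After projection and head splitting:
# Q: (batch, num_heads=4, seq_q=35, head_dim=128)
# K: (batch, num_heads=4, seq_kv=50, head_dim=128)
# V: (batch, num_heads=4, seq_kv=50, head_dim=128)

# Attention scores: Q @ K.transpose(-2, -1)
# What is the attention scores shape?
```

Input: (2, 35, 512) -> Output: (2, 4, 35, 50)

Answer: (2, 4, 35, 50)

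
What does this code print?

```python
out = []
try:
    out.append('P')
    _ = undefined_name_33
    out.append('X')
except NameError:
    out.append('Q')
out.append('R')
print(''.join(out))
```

Execution trace: 'P' (try body) → 'Q' (except NameError) → 'R' (after the try/except). Output: PQR

Answer: PQR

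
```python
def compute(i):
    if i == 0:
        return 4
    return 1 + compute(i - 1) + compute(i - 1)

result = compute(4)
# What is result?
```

compute(i) = 1 + 2·compute(i-1), compute(0)=4. Closed form: (4+1)·2^4 - 1 = 79.

Answer: 79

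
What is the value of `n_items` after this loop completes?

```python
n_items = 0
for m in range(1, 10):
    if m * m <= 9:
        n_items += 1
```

Count numbers where m² ≤ 9
`n_items` takes the values: 0 → 1 → 2 → 3

Answer: 3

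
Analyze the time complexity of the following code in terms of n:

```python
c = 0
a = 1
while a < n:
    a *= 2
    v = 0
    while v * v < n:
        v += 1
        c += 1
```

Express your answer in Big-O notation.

Each loop level contributes: log n × √n. Multiplying the contributions gives O(√n log n).

Answer: O(√n log n)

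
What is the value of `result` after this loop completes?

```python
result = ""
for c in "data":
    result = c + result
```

Reverse 'data'
`result` takes the values: "" → "d" → "ad" → "tad" → "atad"

Answer: "atad"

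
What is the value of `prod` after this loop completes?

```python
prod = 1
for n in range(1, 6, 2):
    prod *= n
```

Product of 1, 3, 5, ... up to 5
`prod` takes the values: 1 → 3 → 15

Answer: 15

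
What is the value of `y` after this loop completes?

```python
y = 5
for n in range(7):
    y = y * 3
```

Multiply by 3, 7 times: 5 * 3^7 = 10935
`y` takes the values: 5 → 15 → 45 → 135 → 405 → 1215 → 3645 → 10935

Answer: 10935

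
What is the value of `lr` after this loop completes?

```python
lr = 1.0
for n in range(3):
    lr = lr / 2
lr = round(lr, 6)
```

Halving LR 3 times: 1 / 2^3
`lr` takes the values: 1.0 → 0.5 → 0.25 → 0.125

Answer: 0.125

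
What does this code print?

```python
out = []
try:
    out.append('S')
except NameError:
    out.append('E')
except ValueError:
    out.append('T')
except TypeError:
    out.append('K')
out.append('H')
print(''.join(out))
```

Execution trace: 'S' (try body, no exception) → 'H' (after the try/except). Output: SH

Answer: SH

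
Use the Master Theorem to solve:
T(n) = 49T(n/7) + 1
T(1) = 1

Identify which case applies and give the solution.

a=49, b=7, f(n)=1. log_7(49) = 2. Since c=0 < 2, Case 1 applies: T(n) = Θ(n^log_b(a)) = O(n^2).

Answer: O(n^2) - Case 1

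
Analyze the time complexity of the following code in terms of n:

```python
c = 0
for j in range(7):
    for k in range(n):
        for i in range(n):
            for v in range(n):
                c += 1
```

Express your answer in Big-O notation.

Each loop level contributes: 1 × n × n × n. Multiplying the contributions gives O(n^3).

Answer: O(n^3)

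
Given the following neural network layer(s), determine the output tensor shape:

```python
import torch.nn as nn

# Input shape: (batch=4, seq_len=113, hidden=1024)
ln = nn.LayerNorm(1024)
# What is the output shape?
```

Input: (4, 113, 1024) -> Output: (4, 113, 1024)

Answer: (4, 113, 1024)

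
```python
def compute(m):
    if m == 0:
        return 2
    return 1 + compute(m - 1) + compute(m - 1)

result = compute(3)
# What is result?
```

compute(m) = 1 + 2·compute(m-1), compute(0)=2. Closed form: (2+1)·2^3 - 1 = 23.

Answer: 23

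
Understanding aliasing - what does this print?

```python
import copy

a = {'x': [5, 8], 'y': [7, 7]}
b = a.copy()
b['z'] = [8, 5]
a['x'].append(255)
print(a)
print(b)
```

Key concept: shallow copy of dict with mutable values.
Step by step:
`a = {'x': [5, 8], 'y': [7, 7]}` → a = {'x': [5, 8], 'y': [7, 7]}
`b = a.copy()` → b = {'x': [5, 8], 'y': [7, 7]}
`b['z'] = [8, 5]` → b = {'x': [5, 8], 'y': [7, 7], 'z': [8, 5]}
`a['x'].append(255)` → a = {'x': [5, 8, 255], 'y': [7, 7]}; b = {'x': [5, 8, 255], 'y': [7, 7], 'z': [8, 5]}
`print(a)` → prints {'x': [5, 8, 255], 'y': [7, 7]}
`print(b)` → prints {'x': [5, 8, 255], 'y': [7, 7], 'z': [8, 5]}

Answer:
{'x': [5, 8, 255], 'y': [7, 7]}
{'x': [5, 8, 255], 'y': [7, 7], 'z': [8, 5]}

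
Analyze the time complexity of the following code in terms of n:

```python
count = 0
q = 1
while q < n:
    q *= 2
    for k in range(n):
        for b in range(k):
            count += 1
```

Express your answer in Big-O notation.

Each loop level contributes: log n × n × n. Multiplying the contributions gives O(n^2 log n).

Answer: O(n^2 log n)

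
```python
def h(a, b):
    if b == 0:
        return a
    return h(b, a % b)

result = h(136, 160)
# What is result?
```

h(136, 160) -> h(160, 136) -> h(136, 24) -> h(24, 16) -> h(16, 8) -> h(8, 0) -> 8

Answer: 8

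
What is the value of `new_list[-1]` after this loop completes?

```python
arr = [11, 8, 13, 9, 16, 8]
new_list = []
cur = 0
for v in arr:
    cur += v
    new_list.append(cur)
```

Cumulative sum ends at 65
`new_list` takes the values: [] → [11] → [11, 19] → [11, 19, 32] → [11, 19, 32, 41] → [11, 19, 32, 41, 57] → [11, 19, 32, 41, 57, 65]
So `new_list[-1]` = 65

Answer: 65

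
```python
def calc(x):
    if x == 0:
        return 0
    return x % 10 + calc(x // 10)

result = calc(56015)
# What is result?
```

Sum of digits of 56015: 5 + 1 + 0 + 6 + 5 = 17

Answer: 17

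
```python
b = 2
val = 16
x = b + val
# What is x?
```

Trace:
`b = 2` → b = 2
`val = 16` → val = 16
`x = b + val` → x = 18
So x = 18

Answer: 18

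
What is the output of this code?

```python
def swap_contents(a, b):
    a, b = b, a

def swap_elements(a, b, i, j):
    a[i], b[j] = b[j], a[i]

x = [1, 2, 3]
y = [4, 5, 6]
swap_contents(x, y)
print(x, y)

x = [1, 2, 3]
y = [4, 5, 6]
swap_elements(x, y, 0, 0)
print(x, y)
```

Key concept: parameter rebinding vs mutation.
Step by step:
`x = [1, 2, 3]` → x = [1, 2, 3]
`y = [4, 5, 6]` → y = [4, 5, 6]
`swap_contents(x, y)` → no visible change to tracked variables
`print(x, y)` → prints [1, 2, 3] [4, 5, 6]
`x = [1, 2, 3]` → x = [1, 2, 3]
`y = [4, 5, 6]` → y = [4, 5, 6]
`swap_elements(x, y, 0, 0)` → x = [4, 2, 3]; y = [1, 5, 6]
`print(x, y)` → prints [4, 2, 3] [1, 5, 6]

Answer:
[1, 2, 3] [4, 5, 6]
[4, 2, 3] [1, 5, 6]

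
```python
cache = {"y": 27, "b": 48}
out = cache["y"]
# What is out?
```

Trace:
`cache = {"y": 27, "b": 48}` → cache = {'y': 27, 'b': 48}
`out = cache["y"]` → out = 27
So out = 27

Answer: 27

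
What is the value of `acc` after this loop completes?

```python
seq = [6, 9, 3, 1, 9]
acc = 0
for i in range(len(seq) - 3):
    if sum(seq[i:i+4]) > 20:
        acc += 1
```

Count windows with sum > 20
`acc` takes the values: 0 → 1

Answer: 1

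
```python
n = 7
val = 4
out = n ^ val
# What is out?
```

Trace:
`n = 7` → n = 7
`val = 4` → val = 4
`out = n ^ val` → out = 3
So out = 3

Answer: 3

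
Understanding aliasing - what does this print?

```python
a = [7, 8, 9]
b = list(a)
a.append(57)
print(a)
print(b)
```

Key concept: list() constructor creates copy.
Step by step:
`a = [7, 8, 9]` → a = [7, 8, 9]
`b = list(a)` → b = [7, 8, 9]
`a.append(57)` → a = [7, 8, 9, 57]
`print(a)` → prints [7, 8, 9, 57]
`print(b)` → prints [7, 8, 9]

Answer:
[7, 8, 9, 57]
[7, 8, 9]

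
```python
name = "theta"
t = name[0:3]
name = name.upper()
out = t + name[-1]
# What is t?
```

Trace:
`name = "theta"` → name = 'theta'
`t = name[0:3]` → t = 'the'
`name = name.upper()` → name = 'THETA'
`out = t + name[-1]` → out = 'theA'
So t = 'the'

Answer: 'the'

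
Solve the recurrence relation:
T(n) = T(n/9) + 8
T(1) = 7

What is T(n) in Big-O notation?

Each step divides n by 9 and adds 8. After log_9(n) steps we reach T(1)=7. So T(n) = 8·log_9(n) + 7 = O(log n).

Answer: O(log n)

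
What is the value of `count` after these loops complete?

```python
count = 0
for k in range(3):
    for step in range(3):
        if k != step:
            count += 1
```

3² - 3 (exclude diagonal)
`count` takes the values: 0 → 1 → 2 → 3 → 4 → 5 → 6

Answer: 6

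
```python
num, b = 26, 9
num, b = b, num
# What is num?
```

Trace:
`num, b = 26, 9` → num = 26; b = 9
`num, b = b, num` → num = 9; b = 26
So num = 9

Answer: 9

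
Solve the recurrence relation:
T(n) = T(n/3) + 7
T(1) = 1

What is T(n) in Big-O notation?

Each step divides n by 3 and adds 7. After log_3(n) steps we reach T(1)=1. So T(n) = 7·log_3(n) + 1 = O(log n).

Answer: O(log n)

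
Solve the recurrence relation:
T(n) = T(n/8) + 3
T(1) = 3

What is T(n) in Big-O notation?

Each step divides n by 8 and adds 3. After log_8(n) steps we reach T(1)=3. So T(n) = 3·log_8(n) + 3 = O(log n).

Answer: O(log n)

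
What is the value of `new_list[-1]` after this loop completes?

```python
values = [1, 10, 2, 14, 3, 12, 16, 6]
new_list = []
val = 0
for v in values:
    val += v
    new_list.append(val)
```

Cumulative sum ends at 64
`new_list` takes the values: [] → [1] → [1, 11] → [1, 11, 13] → [1, 11, 13, 27] → [1, 11, 13, 27, 30] → [1, 11, 13, 27, 30, 42] → [1, 11, 13, 27, 30, 42, 58] → [1, 11, 13, 27, 30, 42, 58, 64]
So `new_list[-1]` = 64

Answer: 64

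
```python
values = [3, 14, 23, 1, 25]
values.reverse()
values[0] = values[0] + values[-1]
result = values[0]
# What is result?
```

Trace:
`values = [3, 14, 23, 1, 25]` → values = [3, 14, 23, 1, 25]
`values.reverse()` → values = [25, 1, 23, 14, 3]
`values[0] = values[0] + values[-1]` → values = [28, 1, 23, 14, 3]
`result = values[0]` → result = 28
So result = 28

Answer: 28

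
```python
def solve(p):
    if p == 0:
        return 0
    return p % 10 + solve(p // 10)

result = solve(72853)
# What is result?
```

Sum of digits of 72853: 3 + 5 + 8 + 2 + 7 = 25

Answer: 25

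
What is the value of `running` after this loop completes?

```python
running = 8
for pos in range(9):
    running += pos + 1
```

Start at 8, add 1 to 9 = 53
`running` takes the values: 8 → 9 → 11 → 14 → 18 → 23 → 29 → 36 → 44 → 53

Answer: 53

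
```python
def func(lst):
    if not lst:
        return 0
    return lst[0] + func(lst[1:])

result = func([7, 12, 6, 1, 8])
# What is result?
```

7 + 12 + 6 + 1 + 8 + 0 = 34

Answer: 34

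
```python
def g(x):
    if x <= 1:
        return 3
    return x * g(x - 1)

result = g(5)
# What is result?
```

g(5) = 5 * 4 * 3 * 2 * 3 = 360

Answer: 360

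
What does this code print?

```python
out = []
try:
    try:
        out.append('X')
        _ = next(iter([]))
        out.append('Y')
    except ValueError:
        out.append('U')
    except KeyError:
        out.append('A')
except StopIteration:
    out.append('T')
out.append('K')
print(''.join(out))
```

Execution trace: 'X' (inner try body) → 'T' (outer except StopIteration) → 'K' (after the try/except). Output: XTK

Answer: XTK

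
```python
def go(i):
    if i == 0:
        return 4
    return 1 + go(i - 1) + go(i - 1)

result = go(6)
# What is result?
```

go(i) = 1 + 2·go(i-1), go(0)=4. Closed form: (4+1)·2^6 - 1 = 319.

Answer: 319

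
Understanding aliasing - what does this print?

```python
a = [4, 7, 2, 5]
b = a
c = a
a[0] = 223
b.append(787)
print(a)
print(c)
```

Key concept: multiple aliases.
Step by step:
`a = [4, 7, 2, 5]` → a = [4, 7, 2, 5]
`b = a` → b = [4, 7, 2, 5] (same object as a)
`c = a` → c = [4, 7, 2, 5] (same object as a, b)
`a[0] = 223` → a = [223, 7, 2, 5] (same object as b, c); b = [223, 7, 2, 5] (same object as a, c); c = [223, 7, 2, 5] (same object as a, b)
`b.append(787)` → a = [223, 7, 2, 5, 787] (same object as b, c); b = [223, 7, 2, 5, 787] (same object as a, c); c = [223, 7, 2, 5, 787] (same object as a, b)
`print(a)` → prints [223, 7, 2, 5, 787]
`print(c)` → prints [223, 7, 2, 5, 787]

Answer:
[223, 7, 2, 5, 787]
[223, 7, 2, 5, 787]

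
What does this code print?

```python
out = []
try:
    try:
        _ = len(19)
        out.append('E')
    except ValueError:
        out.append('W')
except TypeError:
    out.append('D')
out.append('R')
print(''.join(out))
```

Execution trace: 'D' (outer except TypeError) → 'R' (after the try/except). Output: DR

Answer: DR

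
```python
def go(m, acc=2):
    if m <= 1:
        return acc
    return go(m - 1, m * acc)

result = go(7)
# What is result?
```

Accumulator trace (n, acc): (7, 2) -> (6, 14) -> (5, 84) -> (4, 420) -> (3, 1680) -> (2, 5040) -> (1, 10080) -> return 10080

Answer: 10080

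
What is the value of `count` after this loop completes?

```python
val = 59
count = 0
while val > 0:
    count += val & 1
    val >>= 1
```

Count set bits in 59 (binary: 0b111011)
`count` takes the values: 0 → 1 → 2 → 3 → 4 → 5

Answer: 5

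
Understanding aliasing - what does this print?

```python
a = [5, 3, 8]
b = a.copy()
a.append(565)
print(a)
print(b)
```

Key concept: list.copy() creates independent copy.
Step by step:
`a = [5, 3, 8]` → a = [5, 3, 8]
`b = a.copy()` → b = [5, 3, 8]
`a.append(565)` → a = [5, 3, 8, 565]
`print(a)` → prints [5, 3, 8, 565]
`print(b)` → prints [5, 3, 8]

Answer:
[5, 3, 8, 565]
[5, 3, 8]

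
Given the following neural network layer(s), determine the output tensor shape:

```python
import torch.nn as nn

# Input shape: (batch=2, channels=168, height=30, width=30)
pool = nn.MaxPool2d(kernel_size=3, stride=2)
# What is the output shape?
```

Input: (2, 168, 30, 30) -> Output: (2, 168, 14, 14)

Answer: (2, 168, 14, 14)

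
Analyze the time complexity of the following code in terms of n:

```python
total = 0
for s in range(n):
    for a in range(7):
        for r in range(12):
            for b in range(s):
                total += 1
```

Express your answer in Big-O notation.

Each loop level contributes: n × 1 × 1 × n. Multiplying the contributions gives O(n^2).

Answer: O(n^2)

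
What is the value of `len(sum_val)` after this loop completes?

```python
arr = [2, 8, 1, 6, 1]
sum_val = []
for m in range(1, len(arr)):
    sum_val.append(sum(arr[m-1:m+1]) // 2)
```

Number of 2-element averages
`sum_val` takes the values: [] → [5] → [5, 4] → [5, 4, 3] → [5, 4, 3, 3]
So `len(sum_val)` = 4

Answer: 4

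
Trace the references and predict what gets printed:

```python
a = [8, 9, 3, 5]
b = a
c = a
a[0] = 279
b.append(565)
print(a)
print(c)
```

Key concept: multiple aliases.
Step by step:
`a = [8, 9, 3, 5]` → a = [8, 9, 3, 5]
`b = a` → b = [8, 9, 3, 5] (same object as a)
`c = a` → c = [8, 9, 3, 5] (same object as a, b)
`a[0] = 279` → a = [279, 9, 3, 5] (same object as b, c); b = [279, 9, 3, 5] (same object as a, c); c = [279, 9, 3, 5] (same object as a, b)
`b.append(565)` → a = [279, 9, 3, 5, 565] (same object as b, c); b = [279, 9, 3, 5, 565] (same object as a, c); c = [279, 9, 3, 5, 565] (same object as a, b)
`print(a)` → prints [279, 9, 3, 5, 565]
`print(c)` → prints [279, 9, 3, 5, 565]

Answer:
[279, 9, 3, 5, 565]
[279, 9, 3, 5, 565]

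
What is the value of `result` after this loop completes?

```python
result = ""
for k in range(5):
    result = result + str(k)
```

Concatenate digits 0 to 4
`result` takes the values: "" → "0" → "01" → "012" → "0123" → "01234"

Answer: "01234"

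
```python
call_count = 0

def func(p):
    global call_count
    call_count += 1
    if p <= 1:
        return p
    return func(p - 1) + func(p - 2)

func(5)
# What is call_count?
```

Calls(p) = 1 + Calls(p-1) + Calls(p-2); Calls(0)=Calls(1)=1. For p=5 this gives 15.

Answer: 15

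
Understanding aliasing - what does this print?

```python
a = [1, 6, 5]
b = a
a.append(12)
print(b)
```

Key concept: basic list aliasing.
Step by step:
`a = [1, 6, 5]` → a = [1, 6, 5]
`b = a` → b = [1, 6, 5] (same object as a)
`a.append(12)` → a = [1, 6, 5, 12] (same object as b); b = [1, 6, 5, 12] (same object as a)
`print(b)` → prints [1, 6, 5, 12]

Answer: [1, 6, 5, 12]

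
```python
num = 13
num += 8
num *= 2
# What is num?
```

Trace:
`num = 13` → num = 13
`num += 8` → num = 21
`num *= 2` → num = 42
So num = 42

Answer: 42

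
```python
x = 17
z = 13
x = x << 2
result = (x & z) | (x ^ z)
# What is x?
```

Trace:
`x = 17` → x = 17
`z = 13` → z = 13
`x = x << 2` → x = 68
`result = (x & z) | (x ^ z)` → result = 77
So x = 68

Answer: 68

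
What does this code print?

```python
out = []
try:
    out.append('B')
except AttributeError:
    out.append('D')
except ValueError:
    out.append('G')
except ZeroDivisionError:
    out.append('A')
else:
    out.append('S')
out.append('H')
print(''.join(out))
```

Execution trace: 'B' (try body, no exception) → 'S' (else) → 'H' (after the try/except). Output: BSH

Answer: BSH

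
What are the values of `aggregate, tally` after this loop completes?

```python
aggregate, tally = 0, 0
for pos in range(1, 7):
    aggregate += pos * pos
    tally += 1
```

Sum of squares and count
`aggregate, tally` takes the values: (0, 0) → (1, 0) → (1, 1) → (5, 1) → (5, 2) → (14, 2) → (14, 3) → (30, 3) → (30, 4) → (55, 4) → (55, 5) → (91, 5) → (91, 6)

Answer: 91, 6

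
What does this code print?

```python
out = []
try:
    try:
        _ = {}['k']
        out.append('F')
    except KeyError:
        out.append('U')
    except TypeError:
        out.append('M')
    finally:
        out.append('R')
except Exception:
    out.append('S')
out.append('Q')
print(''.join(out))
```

Execution trace: 'U' (inner except KeyError) → 'R' (inner finally) → 'Q' (after the try/except). Output: URQ

Answer: URQ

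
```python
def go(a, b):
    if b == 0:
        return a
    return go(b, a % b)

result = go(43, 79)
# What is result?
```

go(43, 79) -> go(79, 43) -> go(43, 36) -> go(36, 7) -> go(7, 1) -> go(1, 0) -> 1

Answer: 1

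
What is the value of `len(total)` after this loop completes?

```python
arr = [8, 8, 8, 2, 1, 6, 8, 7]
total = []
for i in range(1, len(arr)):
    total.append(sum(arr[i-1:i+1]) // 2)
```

Number of 2-element averages
`total` takes the values: [] → [8] → [8, 8] → [8, 8, 5] → [8, 8, 5, 1] → [8, 8, 5, 1, 3] → [8, 8, 5, 1, 3, 7] → [8, 8, 5, 1, 3, 7, 7]
So `len(total)` = 7

Answer: 7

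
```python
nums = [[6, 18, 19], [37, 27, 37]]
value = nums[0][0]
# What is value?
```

Trace:
`nums = [[6, 18, 19], [37, 27, 37]]` → nums = [[6, 18, 19], [37, 27, 37]]
`value = nums[0][0]` → value = 6
So value = 6

Answer: 6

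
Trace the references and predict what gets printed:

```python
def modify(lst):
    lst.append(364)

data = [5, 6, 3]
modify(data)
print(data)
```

Key concept: function modifies passed list.
Step by step:
`data = [5, 6, 3]` → data = [5, 6, 3]
`modify(data)` → data = [5, 6, 3, 364]
`print(data)` → prints [5, 6, 3, 364]

Answer: [5, 6, 3, 364]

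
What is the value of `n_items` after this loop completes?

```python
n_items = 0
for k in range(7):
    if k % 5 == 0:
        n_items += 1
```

Count numbers divisible by 5 in range(7)
`n_items` takes the values: 0 → 1 → 2

Answer: 2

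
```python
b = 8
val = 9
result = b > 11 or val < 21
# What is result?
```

Trace:
`b = 8` → b = 8
`val = 9` → val = 9
`result = b > 11 or val < 21` → result = True
So result = True

Answer: True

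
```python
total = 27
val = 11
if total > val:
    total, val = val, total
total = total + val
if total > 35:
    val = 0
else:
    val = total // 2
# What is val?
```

Trace:
`total = 27` → total = 27
`val = 11` → val = 11
`if total > val: ...` → total > val is True → total = 11; val = 27
`total = total + val` → total = 38
`if total > 35: ...` → total > 35 is True → val = 0
So val = 0

Answer: 0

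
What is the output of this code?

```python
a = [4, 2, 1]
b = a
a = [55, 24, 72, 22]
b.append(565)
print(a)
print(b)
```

Key concept: rebinding vs mutation: a is rebound to a new list, b still points at the original.
Step by step:
`a = [4, 2, 1]` → a = [4, 2, 1]
`b = a` → b = [4, 2, 1] (same object as a)
`a = [55, 24, 72, 22]` → a = [55, 24, 72, 22]
`b.append(565)` → b = [4, 2, 1, 565]
`print(a)` → prints [55, 24, 72, 22]
`print(b)` → prints [4, 2, 1, 565]

Answer:
[55, 24, 72, 22]
[4, 2, 1, 565]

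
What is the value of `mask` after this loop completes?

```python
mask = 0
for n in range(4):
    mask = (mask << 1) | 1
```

Build 4 consecutive 1-bits: 0b1111
`mask` takes the values: 0 → 1 → 3 → 7 → 15

Answer: 15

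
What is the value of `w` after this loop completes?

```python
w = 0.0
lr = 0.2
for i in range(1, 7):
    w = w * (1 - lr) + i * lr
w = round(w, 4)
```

Moving average with lr=0.2
`w` takes the values: 0.0 → 0.2 → 0.56 → 1.048 → 1.6384 → 2.31072 → 3.048576 → 3.0486

Answer: 3.0486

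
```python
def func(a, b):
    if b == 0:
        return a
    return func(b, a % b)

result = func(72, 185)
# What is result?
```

func(72, 185) -> func(185, 72) -> func(72, 41) -> func(41, 31) -> func(31, 10) -> func(10, 1) -> func(1, 0) -> 1

Answer: 1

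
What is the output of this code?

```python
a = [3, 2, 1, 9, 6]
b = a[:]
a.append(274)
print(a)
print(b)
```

Key concept: slice [:] creates copy.
Step by step:
`a = [3, 2, 1, 9, 6]` → a = [3, 2, 1, 9, 6]
`b = a[:]` → b = [3, 2, 1, 9, 6]
`a.append(274)` → a = [3, 2, 1, 9, 6, 274]
`print(a)` → prints [3, 2, 1, 9, 6, 274]
`print(b)` → prints [3, 2, 1, 9, 6]

Answer:
[3, 2, 1, 9, 6, 274]
[3, 2, 1, 9, 6]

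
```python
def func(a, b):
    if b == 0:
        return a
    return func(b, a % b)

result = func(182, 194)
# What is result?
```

func(182, 194) -> func(194, 182) -> func(182, 12) -> func(12, 2) -> func(2, 0) -> 2

Answer: 2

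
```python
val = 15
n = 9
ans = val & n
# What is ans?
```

Trace:
`val = 15` → val = 15
`n = 9` → n = 9
`ans = val & n` → ans = 9
So ans = 9

Answer: 9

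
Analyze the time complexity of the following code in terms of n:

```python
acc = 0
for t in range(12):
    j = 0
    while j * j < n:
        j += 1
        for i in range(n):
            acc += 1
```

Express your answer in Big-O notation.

Each loop level contributes: 1 × √n × n. Multiplying the contributions gives O(n√n).

Answer: O(n√n)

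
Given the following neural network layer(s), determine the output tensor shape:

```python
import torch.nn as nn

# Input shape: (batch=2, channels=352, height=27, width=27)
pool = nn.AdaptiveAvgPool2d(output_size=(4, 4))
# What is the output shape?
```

Input: (2, 352, 27, 27) -> Output: (2, 352, 4, 4)

Answer: (2, 352, 4, 4)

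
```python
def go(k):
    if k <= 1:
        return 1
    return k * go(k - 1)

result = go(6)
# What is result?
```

go(6) = 6 * 5 * 4 * 3 * 2 * 1 = 720

Answer: 720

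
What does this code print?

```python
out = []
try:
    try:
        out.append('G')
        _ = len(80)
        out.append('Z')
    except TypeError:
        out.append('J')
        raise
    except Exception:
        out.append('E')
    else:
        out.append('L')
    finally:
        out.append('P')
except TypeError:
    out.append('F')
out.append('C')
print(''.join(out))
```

Execution trace: 'G' (inner try body) → 'J' (inner except TypeError) → 'P' (inner finally) → 'F' (outer except TypeError) → 'C' (after the try/except). Output: GJPFC

Answer: GJPFC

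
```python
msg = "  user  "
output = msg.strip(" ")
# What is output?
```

Trace:
`msg = "  user  "` → msg = '  user  '
`output = msg.strip(" ")` → output = 'user'
So output = 'user'

Answer: 'user'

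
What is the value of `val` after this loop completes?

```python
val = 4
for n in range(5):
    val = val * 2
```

Multiply by 2, 5 times: 4 * 2^5 = 128
`val` takes the values: 4 → 8 → 16 → 32 → 64 → 128

Answer: 128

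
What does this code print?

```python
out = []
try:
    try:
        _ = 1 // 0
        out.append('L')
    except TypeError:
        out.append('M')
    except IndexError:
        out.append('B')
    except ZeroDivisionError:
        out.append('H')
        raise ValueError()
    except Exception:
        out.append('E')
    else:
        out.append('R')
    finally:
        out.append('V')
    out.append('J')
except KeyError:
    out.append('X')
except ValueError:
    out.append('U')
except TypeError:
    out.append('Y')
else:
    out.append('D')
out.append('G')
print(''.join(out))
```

Execution trace: 'H' (inner except ZeroDivisionError) → 'V' (inner finally) → 'U' (except ValueError) → 'G' (after the try/except). Output: HVUG

Answer: HVUG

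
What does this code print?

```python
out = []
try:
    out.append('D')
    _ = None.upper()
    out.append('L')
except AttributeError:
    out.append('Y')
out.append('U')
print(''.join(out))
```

Execution trace: 'D' (try body) → 'Y' (except AttributeError) → 'U' (after the try/except). Output: DYU

Answer: DYU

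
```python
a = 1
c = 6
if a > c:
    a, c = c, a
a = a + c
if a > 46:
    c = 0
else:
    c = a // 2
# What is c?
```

Trace:
`a = 1` → a = 1
`c = 6` → c = 6
`if a > c: ...` → a > c is False → no variable changes
`a = a + c` → a = 7
`if a > 46: ...` → a > 46 is False, take else branch → c = 3
So c = 3

Answer: 3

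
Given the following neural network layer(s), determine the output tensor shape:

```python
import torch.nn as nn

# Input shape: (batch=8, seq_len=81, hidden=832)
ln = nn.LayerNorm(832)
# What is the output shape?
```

Input: (8, 81, 832) -> Output: (8, 81, 832)

Answer: (8, 81, 832)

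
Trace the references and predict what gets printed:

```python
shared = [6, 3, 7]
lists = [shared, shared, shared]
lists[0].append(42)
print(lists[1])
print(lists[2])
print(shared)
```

Key concept: list of same reference.
Step by step:
`shared = [6, 3, 7]` → shared = [6, 3, 7]
`lists = [shared, shared, shared]` → lists = [[6, 3, 7], [6, 3, 7], [6, 3, 7]]
`lists[0].append(42)` → shared = [6, 3, 7, 42]; lists = [[6, 3, 7, 42], [6, 3, 7, 42], [6, 3, 7, 42]]
`print(lists[1])` → prints [6, 3, 7, 42]
`print(lists[2])` → prints [6, 3, 7, 42]
`print(shared)` → prints [6, 3, 7, 42]

Answer:
[6, 3, 7, 42]
[6, 3, 7, 42]
[6, 3, 7, 42]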